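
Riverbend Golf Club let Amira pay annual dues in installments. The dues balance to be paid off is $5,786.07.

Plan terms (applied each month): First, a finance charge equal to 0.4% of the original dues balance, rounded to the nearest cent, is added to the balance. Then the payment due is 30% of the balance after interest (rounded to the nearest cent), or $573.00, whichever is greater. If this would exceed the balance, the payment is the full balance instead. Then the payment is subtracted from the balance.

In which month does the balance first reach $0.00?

Month 1: $5,786.07 +$23.14 interest = $5,809.21; pay $1,742.76 → $4,066.45
Month 2: $4,066.45 +$23.14 interest = $4,089.59; pay $1,226.88 → $2,862.71
Month 3: $2,862.71 +$23.14 interest = $2,885.85; pay $865.76 → $2,020.09
Month 4: $2,020.09 +$23.14 interest = $2,043.23; pay $612.97 → $1,430.26
Month 5: $1,430.26 +$23.14 interest = $1,453.40; pay $573.00 → $880.40
Month 6: $880.40 +$23.14 interest = $903.54; pay $573.00 → $330.54
Month 7: $330.54 +$23.14 interest = $353.68; pay $353.68 → $0.00
Balance reaches $0.00 in month 7.

7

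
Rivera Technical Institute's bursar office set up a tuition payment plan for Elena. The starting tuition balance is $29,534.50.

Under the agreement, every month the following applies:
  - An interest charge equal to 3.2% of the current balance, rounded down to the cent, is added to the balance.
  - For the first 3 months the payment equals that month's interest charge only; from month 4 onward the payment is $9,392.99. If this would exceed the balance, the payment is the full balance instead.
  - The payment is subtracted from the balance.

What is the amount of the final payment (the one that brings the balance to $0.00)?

$3,479.05

# | Opening | Interest | Payment | End bal
1 | $29,534.50 | $945.10 | $945.10 | $29,534.50
2 | $29,534.50 | $945.10 | $945.10 | $29,534.50
3 | $29,534.50 | $945.10 | $945.10 | $29,534.50
4 | $29,534.50 | $945.10 | $9,392.99 | $21,086.61
5 | $21,086.61 | $674.77 | $9,392.99 | $12,368.39
6 | $12,368.39 | $395.78 | $9,392.99 | $3,371.18
7 | $3,371.18 | $107.87 | $3,479.05 | $0.00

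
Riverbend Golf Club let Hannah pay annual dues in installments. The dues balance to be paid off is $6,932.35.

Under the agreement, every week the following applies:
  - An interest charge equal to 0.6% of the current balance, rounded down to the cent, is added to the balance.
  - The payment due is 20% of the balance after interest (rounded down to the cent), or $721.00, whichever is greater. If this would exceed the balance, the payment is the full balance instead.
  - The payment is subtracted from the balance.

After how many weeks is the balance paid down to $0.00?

Week 1: $6,932.35 +$41.59 interest = $6,973.94; pay $1,394.78 → $5,579.16
Week 2: $5,579.16 +$33.47 interest = $5,612.63; pay $1,122.52 → $4,490.11
Week 3: $4,490.11 +$26.94 interest = $4,517.05; pay $903.41 → $3,613.64
Week 4: $3,613.64 +$21.68 interest = $3,635.32; pay $727.06 → $2,908.26
Week 5: $2,908.26 +$17.44 interest = $2,925.70; pay $721.00 → $2,204.70
Week 6: $2,204.70 +$13.22 interest = $2,217.92; pay $721.00 → $1,496.92
Week 7: $1,496.92 +$8.98 interest = $1,505.90; pay $721.00 → $784.90
Week 8: $784.90 +$4.70 interest = $789.60; pay $721.00 → $68.60
Week 9: $68.60 +$0.41 interest = $69.01; pay $69.01 → $0.00
Balance reaches $0.00 in week 9.

9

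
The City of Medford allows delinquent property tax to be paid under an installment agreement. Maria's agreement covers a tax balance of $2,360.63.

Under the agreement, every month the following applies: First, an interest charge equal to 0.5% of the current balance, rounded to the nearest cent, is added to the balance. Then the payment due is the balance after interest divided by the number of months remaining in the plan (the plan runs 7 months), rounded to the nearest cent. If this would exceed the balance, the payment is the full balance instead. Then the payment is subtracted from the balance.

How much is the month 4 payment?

Month 1: $2,360.63 +$11.80 interest = $2,372.43; pay $338.92 → $2,033.51
Month 2: $2,033.51 +$10.17 interest = $2,043.68; pay $340.61 → $1,703.07
Month 3: $1,703.07 +$8.52 interest = $1,711.59; pay $342.32 → $1,369.27
Month 4: $1,369.27 +$6.85 interest = $1,376.12; pay $344.03 → $1,032.09

$344.03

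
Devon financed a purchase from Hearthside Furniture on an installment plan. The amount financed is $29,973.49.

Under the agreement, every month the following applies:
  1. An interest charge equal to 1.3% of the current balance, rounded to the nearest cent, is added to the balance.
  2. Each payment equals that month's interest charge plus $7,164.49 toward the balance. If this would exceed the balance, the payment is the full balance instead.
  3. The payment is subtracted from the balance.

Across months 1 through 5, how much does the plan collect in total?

Month 1: opening $29,973.49; interest $389.66 → $30,363.15; payment $7,554.15; balance $22,809.00
Month 2: opening $22,809.00; interest $296.52 → $23,105.52; payment $7,461.01; balance $15,644.51
Month 3: opening $15,644.51; interest $203.38 → $15,847.89; payment $7,367.87; balance $8,480.02
Month 4: opening $8,480.02; interest $110.24 → $8,590.26; payment $7,274.73; balance $1,315.53
Month 5: opening $1,315.53; interest $17.10 → $1,332.63; payment $1,332.63; balance $0.00
Total paid: $30,990.39

$30,990.39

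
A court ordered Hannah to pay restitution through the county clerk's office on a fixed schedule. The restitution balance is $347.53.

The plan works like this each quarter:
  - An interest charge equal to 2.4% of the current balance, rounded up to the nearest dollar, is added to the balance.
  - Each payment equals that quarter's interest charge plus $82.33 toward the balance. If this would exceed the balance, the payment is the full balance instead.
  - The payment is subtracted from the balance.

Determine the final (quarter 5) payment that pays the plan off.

$19.21

# | Opening | Interest | Payment | End bal
1 | $347.53 | $9.00 | $91.33 | $265.20
2 | $265.20 | $7.00 | $89.33 | $182.87
3 | $182.87 | $5.00 | $87.33 | $100.54
4 | $100.54 | $3.00 | $85.33 | $18.21
5 | $18.21 | $1.00 | $19.21 | $0.00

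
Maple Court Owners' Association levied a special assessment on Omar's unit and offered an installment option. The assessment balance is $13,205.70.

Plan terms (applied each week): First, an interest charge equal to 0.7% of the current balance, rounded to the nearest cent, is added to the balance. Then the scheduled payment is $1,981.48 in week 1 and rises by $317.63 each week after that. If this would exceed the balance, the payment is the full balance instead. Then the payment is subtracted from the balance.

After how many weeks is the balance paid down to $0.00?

6

Week 1: $13,205.70 +$92.44 interest = $13,298.14; pay $1,981.48 → $11,316.66
Week 2: $11,316.66 +$79.22 interest = $11,395.88; pay $2,299.11 → $9,096.77
Week 3: $9,096.77 +$63.68 interest = $9,160.45; pay $2,616.74 → $6,543.71
Week 4: $6,543.71 +$45.81 interest = $6,589.52; pay $2,934.37 → $3,655.15
Week 5: $3,655.15 +$25.59 interest = $3,680.74; pay $3,252.00 → $428.74
Week 6: $428.74 +$3.00 interest = $431.74; pay $431.74 → $0.00
Balance reaches $0.00 in week 6.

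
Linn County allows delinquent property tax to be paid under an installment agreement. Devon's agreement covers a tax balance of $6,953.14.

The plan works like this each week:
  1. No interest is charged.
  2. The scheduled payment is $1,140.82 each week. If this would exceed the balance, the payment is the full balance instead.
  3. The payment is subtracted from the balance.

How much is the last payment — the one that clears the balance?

# | Opening | Payment | End bal
1 | $6,953.14 | $1,140.82 | $5,812.32
2 | $5,812.32 | $1,140.82 | $4,671.50
3 | $4,671.50 | $1,140.82 | $3,530.68
4 | $3,530.68 | $1,140.82 | $2,389.86
5 | $2,389.86 | $1,140.82 | $1,249.04
6 | $1,249.04 | $1,140.82 | $108.22
7 | $108.22 | $108.22 | $0.00

$108.22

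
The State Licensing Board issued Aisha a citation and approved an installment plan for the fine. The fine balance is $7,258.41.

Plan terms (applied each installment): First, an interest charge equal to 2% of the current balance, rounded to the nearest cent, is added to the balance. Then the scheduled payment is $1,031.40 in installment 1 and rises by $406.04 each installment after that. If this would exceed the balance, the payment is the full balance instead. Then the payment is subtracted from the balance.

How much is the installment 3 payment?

Installment 1: opening $7,258.41; interest $145.17 → $7,403.58; payment $1,031.40; balance $6,372.18
Installment 2: opening $6,372.18; interest $127.44 → $6,499.62; payment $1,437.44; balance $5,062.18
Installment 3: opening $5,062.18; interest $101.24 → $5,163.42; payment $1,843.48; balance $3,319.94

$1,843.48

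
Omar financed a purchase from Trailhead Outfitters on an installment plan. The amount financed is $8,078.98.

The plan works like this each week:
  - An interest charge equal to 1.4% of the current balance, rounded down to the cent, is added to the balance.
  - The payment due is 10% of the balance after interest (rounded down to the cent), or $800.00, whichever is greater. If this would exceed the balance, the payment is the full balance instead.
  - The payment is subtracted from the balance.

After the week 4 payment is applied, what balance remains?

# | Opening | Interest | Payment | End bal
1 | $8,078.98 | $113.10 | $819.20 | $7,372.88
2 | $7,372.88 | $103.22 | $800.00 | $6,676.10
3 | $6,676.10 | $93.46 | $800.00 | $5,969.56
4 | $5,969.56 | $83.57 | $800.00 | $5,253.13

$5,253.13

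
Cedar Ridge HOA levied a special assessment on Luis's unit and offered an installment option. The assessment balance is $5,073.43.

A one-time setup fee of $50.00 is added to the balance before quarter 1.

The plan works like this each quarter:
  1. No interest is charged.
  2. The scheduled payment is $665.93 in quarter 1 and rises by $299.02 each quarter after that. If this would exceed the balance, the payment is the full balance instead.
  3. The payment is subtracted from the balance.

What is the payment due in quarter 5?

$665.59

# | Opening | Payment | End bal
1 | $5,123.43 | $665.93 | $4,457.50
2 | $4,457.50 | $964.95 | $3,492.55
3 | $3,492.55 | $1,263.97 | $2,228.58
4 | $2,228.58 | $1,562.99 | $665.59
5 | $665.59 | $665.59 | $0.00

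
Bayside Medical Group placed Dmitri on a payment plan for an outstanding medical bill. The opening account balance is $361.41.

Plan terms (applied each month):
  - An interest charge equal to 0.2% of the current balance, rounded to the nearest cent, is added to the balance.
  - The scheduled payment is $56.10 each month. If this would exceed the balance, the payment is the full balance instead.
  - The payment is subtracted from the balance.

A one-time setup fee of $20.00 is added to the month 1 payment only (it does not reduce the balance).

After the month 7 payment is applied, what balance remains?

$0.00

Month 1: opening $361.41; interest $0.72 → $362.13; payment $56.10 (+ $20.00 fee); balance $306.03
Month 2: opening $306.03; interest $0.61 → $306.64; payment $56.10; balance $250.54
Month 3: opening $250.54; interest $0.50 → $251.04; payment $56.10; balance $194.94
Month 4: opening $194.94; interest $0.39 → $195.33; payment $56.10; balance $139.23
Month 5: opening $139.23; interest $0.28 → $139.51; payment $56.10; balance $83.41
Month 6: opening $83.41; interest $0.17 → $83.58; payment $56.10; balance $27.48
Month 7: opening $27.48; interest $0.05 → $27.53; payment $27.53; balance $0.00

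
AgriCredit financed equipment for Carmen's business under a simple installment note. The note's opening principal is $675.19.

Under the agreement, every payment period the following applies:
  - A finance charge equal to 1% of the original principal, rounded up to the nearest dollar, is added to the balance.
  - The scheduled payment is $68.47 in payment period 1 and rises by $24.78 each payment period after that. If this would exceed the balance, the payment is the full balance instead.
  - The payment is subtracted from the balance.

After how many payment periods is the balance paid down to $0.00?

6

Payment period 1: opening $675.19; interest $7.00 → $682.19; payment $68.47; balance $613.72
Payment period 2: opening $613.72; interest $7.00 → $620.72; payment $93.25; balance $527.47
Payment period 3: opening $527.47; interest $7.00 → $534.47; payment $118.03; balance $416.44
Payment period 4: opening $416.44; interest $7.00 → $423.44; payment $142.81; balance $280.63
Payment period 5: opening $280.63; interest $7.00 → $287.63; payment $167.59; balance $120.04
Payment period 6: opening $120.04; interest $7.00 → $127.04; payment $127.04; balance $0.00
Balance reaches $0.00 in payment period 6.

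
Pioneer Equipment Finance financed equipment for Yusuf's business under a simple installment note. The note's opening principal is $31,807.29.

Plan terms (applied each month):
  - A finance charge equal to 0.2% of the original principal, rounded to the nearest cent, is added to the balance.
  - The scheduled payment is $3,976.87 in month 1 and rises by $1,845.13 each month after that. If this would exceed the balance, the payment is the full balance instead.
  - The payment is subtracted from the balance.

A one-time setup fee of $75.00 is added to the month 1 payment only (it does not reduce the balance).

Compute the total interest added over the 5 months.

$318.05

Month 1: opening $31,807.29; interest $63.61 → $31,870.90; payment $3,976.87 (+ $75.00 fee); balance $27,894.03
Month 2: opening $27,894.03; interest $63.61 → $27,957.64; payment $5,822.00; balance $22,135.64
Month 3: opening $22,135.64; interest $63.61 → $22,199.25; payment $7,667.13; balance $14,532.12
Month 4: opening $14,532.12; interest $63.61 → $14,595.73; payment $9,512.26; balance $5,083.47
Month 5: opening $5,083.47; interest $63.61 → $5,147.08; payment $5,147.08; balance $0.00
Total interest: $63.61 + $63.61 + $63.61 + $63.61 + $63.61 = $318.05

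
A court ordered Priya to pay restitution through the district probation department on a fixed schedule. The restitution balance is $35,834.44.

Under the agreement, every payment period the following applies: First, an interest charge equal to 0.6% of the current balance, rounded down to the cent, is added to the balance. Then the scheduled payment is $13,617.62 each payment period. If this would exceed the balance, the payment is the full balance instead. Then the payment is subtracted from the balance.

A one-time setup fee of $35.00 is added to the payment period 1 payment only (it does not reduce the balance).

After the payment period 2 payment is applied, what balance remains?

Payment period 1: $35,834.44 +$215.00 interest = $36,049.44; pay $13,617.62 (+ $35.00 fee) → $22,431.82
Payment period 2: $22,431.82 +$134.59 interest = $22,566.41; pay $13,617.62 → $8,948.79

$8,948.79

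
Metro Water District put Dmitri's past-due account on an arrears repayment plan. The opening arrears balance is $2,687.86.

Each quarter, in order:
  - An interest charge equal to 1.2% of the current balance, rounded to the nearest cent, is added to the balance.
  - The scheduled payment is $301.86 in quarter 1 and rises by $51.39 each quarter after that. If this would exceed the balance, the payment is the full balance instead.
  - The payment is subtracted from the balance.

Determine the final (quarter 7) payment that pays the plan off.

$240.46

# | Opening | Interest | Payment | End bal
1 | $2,687.86 | $32.25 | $301.86 | $2,418.25
2 | $2,418.25 | $29.02 | $353.25 | $2,094.02
3 | $2,094.02 | $25.13 | $404.64 | $1,714.51
4 | $1,714.51 | $20.57 | $456.03 | $1,279.05
5 | $1,279.05 | $15.35 | $507.42 | $786.98
6 | $786.98 | $9.44 | $558.81 | $237.61
7 | $237.61 | $2.85 | $240.46 | $0.00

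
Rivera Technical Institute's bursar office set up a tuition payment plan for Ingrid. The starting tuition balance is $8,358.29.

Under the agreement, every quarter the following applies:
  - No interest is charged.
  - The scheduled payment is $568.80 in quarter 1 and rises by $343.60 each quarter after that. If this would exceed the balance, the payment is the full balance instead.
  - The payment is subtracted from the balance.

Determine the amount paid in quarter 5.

$1,943.20

Quarter 1: $8,358.29 − $568.80 → $7,789.49
Quarter 2: $7,789.49 − $912.40 → $6,877.09
Quarter 3: $6,877.09 − $1,256.00 → $5,621.09
Quarter 4: $5,621.09 − $1,599.60 → $4,021.49
Quarter 5: $4,021.49 − $1,943.20 → $2,078.29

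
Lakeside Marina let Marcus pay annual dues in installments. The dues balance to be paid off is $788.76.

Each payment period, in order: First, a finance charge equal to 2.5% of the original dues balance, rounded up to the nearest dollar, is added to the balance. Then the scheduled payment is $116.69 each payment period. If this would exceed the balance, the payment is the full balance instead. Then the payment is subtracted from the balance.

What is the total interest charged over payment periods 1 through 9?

Payment period 1: $788.76 +$20.00 interest = $808.76; pay $116.69 → $692.07
Payment period 2: $692.07 +$20.00 interest = $712.07; pay $116.69 → $595.38
Payment period 3: $595.38 +$20.00 interest = $615.38; pay $116.69 → $498.69
Payment period 4: $498.69 +$20.00 interest = $518.69; pay $116.69 → $402.00
Payment period 5: $402.00 +$20.00 interest = $422.00; pay $116.69 → $305.31
Payment period 6: $305.31 +$20.00 interest = $325.31; pay $116.69 → $208.62
Payment period 7: $208.62 +$20.00 interest = $228.62; pay $116.69 → $111.93
Payment period 8: $111.93 +$20.00 interest = $131.93; pay $116.69 → $15.24
Payment period 9: $15.24 +$20.00 interest = $35.24; pay $35.24 → $0.00
Total interest: $20.00 + $20.00 + $20.00 + $20.00 + $20.00 + $20.00 + $20.00 + $20.00 + $20.00 = $180.00

$180.00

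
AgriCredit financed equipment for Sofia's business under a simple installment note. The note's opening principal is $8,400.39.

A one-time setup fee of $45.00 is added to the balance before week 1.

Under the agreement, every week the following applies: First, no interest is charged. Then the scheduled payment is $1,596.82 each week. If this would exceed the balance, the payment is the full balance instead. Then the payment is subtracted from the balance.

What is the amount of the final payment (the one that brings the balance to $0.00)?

$461.29

# | Opening | Payment | End bal
1 | $8,445.39 | $1,596.82 | $6,848.57
2 | $6,848.57 | $1,596.82 | $5,251.75
3 | $5,251.75 | $1,596.82 | $3,654.93
4 | $3,654.93 | $1,596.82 | $2,058.11
5 | $2,058.11 | $1,596.82 | $461.29
6 | $461.29 | $461.29 | $0.00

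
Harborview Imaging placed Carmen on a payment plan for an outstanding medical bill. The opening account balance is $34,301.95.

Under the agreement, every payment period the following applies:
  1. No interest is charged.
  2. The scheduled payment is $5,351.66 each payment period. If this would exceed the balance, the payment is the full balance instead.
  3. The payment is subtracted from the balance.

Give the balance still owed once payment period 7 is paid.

$0.00

Payment period 1: $34,301.95 − $5,351.66 → $28,950.29
Payment period 2: $28,950.29 − $5,351.66 → $23,598.63
Payment period 3: $23,598.63 − $5,351.66 → $18,246.97
Payment period 4: $18,246.97 − $5,351.66 → $12,895.31
Payment period 5: $12,895.31 − $5,351.66 → $7,543.65
Payment period 6: $7,543.65 − $5,351.66 → $2,191.99
Payment period 7: $2,191.99 − $2,191.99 → $0.00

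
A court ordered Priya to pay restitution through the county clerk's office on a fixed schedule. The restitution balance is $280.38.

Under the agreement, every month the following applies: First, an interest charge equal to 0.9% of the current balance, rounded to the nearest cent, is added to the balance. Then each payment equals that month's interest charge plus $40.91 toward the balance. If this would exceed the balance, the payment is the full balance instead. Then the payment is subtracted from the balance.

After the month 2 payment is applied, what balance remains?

$198.56

# | Opening | Interest | Payment | End bal
1 | $280.38 | $2.52 | $43.43 | $239.47
2 | $239.47 | $2.16 | $43.07 | $198.56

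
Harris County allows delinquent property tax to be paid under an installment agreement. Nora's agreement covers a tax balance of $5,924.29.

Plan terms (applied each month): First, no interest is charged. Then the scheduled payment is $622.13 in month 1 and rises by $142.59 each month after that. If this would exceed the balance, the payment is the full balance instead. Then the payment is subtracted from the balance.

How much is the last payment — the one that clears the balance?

$52.66

Month 1: opening $5,924.29; payment $622.13; balance $5,302.16
Month 2: opening $5,302.16; payment $764.72; balance $4,537.44
Month 3: opening $4,537.44; payment $907.31; balance $3,630.13
Month 4: opening $3,630.13; payment $1,049.90; balance $2,580.23
Month 5: opening $2,580.23; payment $1,192.49; balance $1,387.74
Month 6: opening $1,387.74; payment $1,335.08; balance $52.66
Month 7: opening $52.66; payment $52.66; balance $0.00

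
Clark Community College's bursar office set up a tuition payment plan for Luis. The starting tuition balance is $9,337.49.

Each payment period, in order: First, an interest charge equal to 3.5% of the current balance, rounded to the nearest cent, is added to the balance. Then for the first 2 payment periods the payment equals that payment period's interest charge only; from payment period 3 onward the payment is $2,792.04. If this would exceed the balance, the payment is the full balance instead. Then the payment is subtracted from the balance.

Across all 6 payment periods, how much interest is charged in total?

Payment period 1: $9,337.49 +$326.81 interest = $9,664.30; pay $326.81 → $9,337.49
Payment period 2: $9,337.49 +$326.81 interest = $9,664.30; pay $326.81 → $9,337.49
Payment period 3: $9,337.49 +$326.81 interest = $9,664.30; pay $2,792.04 → $6,872.26
Payment period 4: $6,872.26 +$240.53 interest = $7,112.79; pay $2,792.04 → $4,320.75
Payment period 5: $4,320.75 +$151.23 interest = $4,471.98; pay $2,792.04 → $1,679.94
Payment period 6: $1,679.94 +$58.80 interest = $1,738.74; pay $1,738.74 → $0.00
Total interest: $326.81 + $326.81 + $326.81 + $240.53 + $151.23 + $58.80 = $1,430.99

$1,430.99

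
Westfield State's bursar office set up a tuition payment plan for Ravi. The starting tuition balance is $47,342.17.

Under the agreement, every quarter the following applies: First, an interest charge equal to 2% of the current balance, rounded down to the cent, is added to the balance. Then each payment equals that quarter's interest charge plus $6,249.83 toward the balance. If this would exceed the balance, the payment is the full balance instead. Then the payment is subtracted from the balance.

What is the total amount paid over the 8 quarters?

# | Opening | Interest | Payment | End bal
1 | $47,342.17 | $946.84 | $7,196.67 | $41,092.34
2 | $41,092.34 | $821.84 | $7,071.67 | $34,842.51
3 | $34,842.51 | $696.85 | $6,946.68 | $28,592.68
4 | $28,592.68 | $571.85 | $6,821.68 | $22,342.85
5 | $22,342.85 | $446.85 | $6,696.68 | $16,093.02
6 | $16,093.02 | $321.86 | $6,571.69 | $9,843.19
7 | $9,843.19 | $196.86 | $6,446.69 | $3,593.36
8 | $3,593.36 | $71.86 | $3,665.22 | $0.00
Total paid: $51,416.98

$51,416.98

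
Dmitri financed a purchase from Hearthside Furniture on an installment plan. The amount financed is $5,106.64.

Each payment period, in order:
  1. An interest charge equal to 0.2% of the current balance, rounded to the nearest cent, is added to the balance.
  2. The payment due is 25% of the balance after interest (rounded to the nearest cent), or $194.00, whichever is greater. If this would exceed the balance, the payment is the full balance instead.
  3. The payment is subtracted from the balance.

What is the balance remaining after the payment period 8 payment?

Payment period 1: opening $5,106.64; interest $10.21 → $5,116.85; payment $1,279.21; balance $3,837.64
Payment period 2: opening $3,837.64; interest $7.68 → $3,845.32; payment $961.33; balance $2,883.99
Payment period 3: opening $2,883.99; interest $5.77 → $2,889.76; payment $722.44; balance $2,167.32
Payment period 4: opening $2,167.32; interest $4.33 → $2,171.65; payment $542.91; balance $1,628.74
Payment period 5: opening $1,628.74; interest $3.26 → $1,632.00; payment $408.00; balance $1,224.00
Payment period 6: opening $1,224.00; interest $2.45 → $1,226.45; payment $306.61; balance $919.84
Payment period 7: opening $919.84; interest $1.84 → $921.68; payment $230.42; balance $691.26
Payment period 8: opening $691.26; interest $1.38 → $692.64; payment $194.00; balance $498.64

$498.64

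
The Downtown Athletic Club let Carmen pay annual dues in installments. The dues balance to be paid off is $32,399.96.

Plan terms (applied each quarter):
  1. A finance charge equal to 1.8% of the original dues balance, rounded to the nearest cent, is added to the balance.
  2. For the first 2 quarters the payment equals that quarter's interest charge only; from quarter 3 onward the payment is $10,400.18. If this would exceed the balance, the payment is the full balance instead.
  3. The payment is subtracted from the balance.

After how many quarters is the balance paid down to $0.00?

# | Opening | Interest | Payment | End bal
1 | $32,399.96 | $583.20 | $583.20 | $32,399.96
2 | $32,399.96 | $583.20 | $583.20 | $32,399.96
3 | $32,399.96 | $583.20 | $10,400.18 | $22,582.98
4 | $22,582.98 | $583.20 | $10,400.18 | $12,766.00
5 | $12,766.00 | $583.20 | $10,400.18 | $2,949.02
6 | $2,949.02 | $583.20 | $3,532.22 | $0.00
Balance reaches $0.00 in quarter 6.

6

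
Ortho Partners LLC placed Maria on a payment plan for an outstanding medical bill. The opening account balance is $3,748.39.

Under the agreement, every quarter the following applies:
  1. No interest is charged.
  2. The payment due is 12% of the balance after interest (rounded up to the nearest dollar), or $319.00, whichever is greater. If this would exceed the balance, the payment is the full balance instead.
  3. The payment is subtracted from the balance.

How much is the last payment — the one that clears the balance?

Quarter 1: opening $3,748.39; payment $450.00; balance $3,298.39
Quarter 2: opening $3,298.39; payment $396.00; balance $2,902.39
Quarter 3: opening $2,902.39; payment $349.00; balance $2,553.39
Quarter 4: opening $2,553.39; payment $319.00; balance $2,234.39
Quarter 5: opening $2,234.39; payment $319.00; balance $1,915.39
Quarter 6: opening $1,915.39; payment $319.00; balance $1,596.39
Quarter 7: opening $1,596.39; payment $319.00; balance $1,277.39
Quarter 8: opening $1,277.39; payment $319.00; balance $958.39
Quarter 9: opening $958.39; payment $319.00; balance $639.39
Quarter 10: opening $639.39; payment $319.00; balance $320.39
Quarter 11: opening $320.39; payment $319.00; balance $1.39
Quarter 12: opening $1.39; payment $1.39; balance $0.00

$1.39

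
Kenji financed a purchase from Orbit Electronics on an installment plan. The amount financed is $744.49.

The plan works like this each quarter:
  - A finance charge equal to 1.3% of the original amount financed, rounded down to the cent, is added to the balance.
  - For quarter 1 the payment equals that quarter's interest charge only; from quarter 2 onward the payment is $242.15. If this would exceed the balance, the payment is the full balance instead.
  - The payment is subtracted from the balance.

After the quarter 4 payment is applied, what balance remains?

$47.05

Quarter 1: opening $744.49; interest $9.67 → $754.16; payment $9.67; balance $744.49
Quarter 2: opening $744.49; interest $9.67 → $754.16; payment $242.15; balance $512.01
Quarter 3: opening $512.01; interest $9.67 → $521.68; payment $242.15; balance $279.53
Quarter 4: opening $279.53; interest $9.67 → $289.20; payment $242.15; balance $47.05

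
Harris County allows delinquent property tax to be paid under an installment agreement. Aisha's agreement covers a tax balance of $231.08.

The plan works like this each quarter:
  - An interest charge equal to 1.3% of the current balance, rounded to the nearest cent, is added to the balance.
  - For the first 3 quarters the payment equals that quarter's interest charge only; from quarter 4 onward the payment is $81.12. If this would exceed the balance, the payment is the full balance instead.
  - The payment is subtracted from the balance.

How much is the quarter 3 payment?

$3.00

Quarter 1: $231.08 +$3.00 interest = $234.08; pay $3.00 → $231.08
Quarter 2: $231.08 +$3.00 interest = $234.08; pay $3.00 → $231.08
Quarter 3: $231.08 +$3.00 interest = $234.08; pay $3.00 → $231.08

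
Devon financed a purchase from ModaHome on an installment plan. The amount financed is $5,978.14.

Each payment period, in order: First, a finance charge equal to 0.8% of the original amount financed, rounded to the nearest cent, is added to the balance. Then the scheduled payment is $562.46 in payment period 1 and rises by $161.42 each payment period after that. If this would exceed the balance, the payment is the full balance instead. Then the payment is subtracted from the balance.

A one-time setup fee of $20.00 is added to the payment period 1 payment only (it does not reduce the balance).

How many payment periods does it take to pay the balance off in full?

7

Payment period 1: opening $5,978.14; interest $47.83 → $6,025.97; payment $562.46 (+ $20.00 fee); balance $5,463.51
Payment period 2: opening $5,463.51; interest $47.83 → $5,511.34; payment $723.88; balance $4,787.46
Payment period 3: opening $4,787.46; interest $47.83 → $4,835.29; payment $885.30; balance $3,949.99
Payment period 4: opening $3,949.99; interest $47.83 → $3,997.82; payment $1,046.72; balance $2,951.10
Payment period 5: opening $2,951.10; interest $47.83 → $2,998.93; payment $1,208.14; balance $1,790.79
Payment period 6: opening $1,790.79; interest $47.83 → $1,838.62; payment $1,369.56; balance $469.06
Payment period 7: opening $469.06; interest $47.83 → $516.89; payment $516.89; balance $0.00
Balance reaches $0.00 in payment period 7.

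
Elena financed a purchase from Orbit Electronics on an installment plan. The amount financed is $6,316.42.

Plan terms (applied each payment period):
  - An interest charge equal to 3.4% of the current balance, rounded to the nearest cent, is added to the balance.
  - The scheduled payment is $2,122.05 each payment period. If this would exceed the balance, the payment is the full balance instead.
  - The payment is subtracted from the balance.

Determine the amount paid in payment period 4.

$411.33

Payment period 1: $6,316.42 +$214.76 interest = $6,531.18; pay $2,122.05 → $4,409.13
Payment period 2: $4,409.13 +$149.91 interest = $4,559.04; pay $2,122.05 → $2,436.99
Payment period 3: $2,436.99 +$82.86 interest = $2,519.85; pay $2,122.05 → $397.80
Payment period 4: $397.80 +$13.53 interest = $411.33; pay $411.33 → $0.00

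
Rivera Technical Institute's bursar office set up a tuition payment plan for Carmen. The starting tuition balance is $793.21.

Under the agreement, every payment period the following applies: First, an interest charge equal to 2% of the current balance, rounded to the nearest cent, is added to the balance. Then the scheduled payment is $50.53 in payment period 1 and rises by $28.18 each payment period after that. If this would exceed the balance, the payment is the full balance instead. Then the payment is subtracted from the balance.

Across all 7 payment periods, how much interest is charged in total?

# | Opening | Interest | Payment | End bal
1 | $793.21 | $15.86 | $50.53 | $758.54
2 | $758.54 | $15.17 | $78.71 | $695.00
3 | $695.00 | $13.90 | $106.89 | $602.01
4 | $602.01 | $12.04 | $135.07 | $478.98
5 | $478.98 | $9.58 | $163.25 | $325.31
6 | $325.31 | $6.51 | $191.43 | $140.39
7 | $140.39 | $2.81 | $143.20 | $0.00
Total interest: $15.86 + $15.17 + $13.90 + $12.04 + $9.58 + $6.51 + $2.81 = $75.87

$75.87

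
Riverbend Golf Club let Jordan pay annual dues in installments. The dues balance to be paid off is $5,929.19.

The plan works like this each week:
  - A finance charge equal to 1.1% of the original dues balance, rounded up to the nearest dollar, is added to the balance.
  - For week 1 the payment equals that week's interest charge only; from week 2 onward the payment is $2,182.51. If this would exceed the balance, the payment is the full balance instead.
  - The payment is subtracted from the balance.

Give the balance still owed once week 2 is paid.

$3,812.68

# | Opening | Interest | Payment | End bal
1 | $5,929.19 | $66.00 | $66.00 | $5,929.19
2 | $5,929.19 | $66.00 | $2,182.51 | $3,812.68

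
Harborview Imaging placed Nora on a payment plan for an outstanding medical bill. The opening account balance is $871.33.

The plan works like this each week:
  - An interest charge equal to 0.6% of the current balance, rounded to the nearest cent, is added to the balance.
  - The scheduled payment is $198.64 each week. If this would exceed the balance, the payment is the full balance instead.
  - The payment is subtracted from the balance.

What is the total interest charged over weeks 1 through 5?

Week 1: opening $871.33; interest $5.23 → $876.56; payment $198.64; balance $677.92
Week 2: opening $677.92; interest $4.07 → $681.99; payment $198.64; balance $483.35
Week 3: opening $483.35; interest $2.90 → $486.25; payment $198.64; balance $287.61
Week 4: opening $287.61; interest $1.73 → $289.34; payment $198.64; balance $90.70
Week 5: opening $90.70; interest $0.54 → $91.24; payment $91.24; balance $0.00
Total interest: $5.23 + $4.07 + $2.90 + $1.73 + $0.54 = $14.47

$14.47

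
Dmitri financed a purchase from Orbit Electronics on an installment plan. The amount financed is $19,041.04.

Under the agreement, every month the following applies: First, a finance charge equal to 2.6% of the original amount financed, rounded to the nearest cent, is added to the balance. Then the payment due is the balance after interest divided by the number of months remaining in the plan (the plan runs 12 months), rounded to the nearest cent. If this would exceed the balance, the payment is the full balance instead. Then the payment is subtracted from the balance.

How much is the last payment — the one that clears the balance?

Month 1: $19,041.04 +$495.07 interest = $19,536.11; pay $1,628.01 → $17,908.10
Month 2: $17,908.10 +$495.07 interest = $18,403.17; pay $1,673.02 → $16,730.15
Month 3: $16,730.15 +$495.07 interest = $17,225.22; pay $1,722.52 → $15,502.70
Month 4: $15,502.70 +$495.07 interest = $15,997.77; pay $1,777.53 → $14,220.24
Month 5: $14,220.24 +$495.07 interest = $14,715.31; pay $1,839.41 → $12,875.90
Month 6: $12,875.90 +$495.07 interest = $13,370.97; pay $1,910.14 → $11,460.83
Month 7: $11,460.83 +$495.07 interest = $11,955.90; pay $1,992.65 → $9,963.25
Month 8: $9,963.25 +$495.07 interest = $10,458.32; pay $2,091.66 → $8,366.66
Month 9: $8,366.66 +$495.07 interest = $8,861.73; pay $2,215.43 → $6,646.30
Month 10: $6,646.30 +$495.07 interest = $7,141.37; pay $2,380.46 → $4,760.91
Month 11: $4,760.91 +$495.07 interest = $5,255.98; pay $2,627.99 → $2,627.99
Month 12: $2,627.99 +$495.07 interest = $3,123.06; pay $3,123.06 → $0.00

$3,123.06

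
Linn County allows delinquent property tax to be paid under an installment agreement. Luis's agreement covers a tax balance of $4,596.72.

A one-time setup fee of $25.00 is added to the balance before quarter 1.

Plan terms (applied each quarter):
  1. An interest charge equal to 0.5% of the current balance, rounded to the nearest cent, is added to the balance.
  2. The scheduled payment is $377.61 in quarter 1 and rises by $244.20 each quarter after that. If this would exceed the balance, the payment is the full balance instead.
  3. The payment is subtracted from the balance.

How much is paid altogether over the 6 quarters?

Quarter 1: opening $4,621.72; interest $23.11 → $4,644.83; payment $377.61; balance $4,267.22
Quarter 2: opening $4,267.22; interest $21.34 → $4,288.56; payment $621.81; balance $3,666.75
Quarter 3: opening $3,666.75; interest $18.33 → $3,685.08; payment $866.01; balance $2,819.07
Quarter 4: opening $2,819.07; interest $14.10 → $2,833.17; payment $1,110.21; balance $1,722.96
Quarter 5: opening $1,722.96; interest $8.61 → $1,731.57; payment $1,354.41; balance $377.16
Quarter 6: opening $377.16; interest $1.89 → $379.05; payment $379.05; balance $0.00
Total paid: $4,709.10

$4,709.10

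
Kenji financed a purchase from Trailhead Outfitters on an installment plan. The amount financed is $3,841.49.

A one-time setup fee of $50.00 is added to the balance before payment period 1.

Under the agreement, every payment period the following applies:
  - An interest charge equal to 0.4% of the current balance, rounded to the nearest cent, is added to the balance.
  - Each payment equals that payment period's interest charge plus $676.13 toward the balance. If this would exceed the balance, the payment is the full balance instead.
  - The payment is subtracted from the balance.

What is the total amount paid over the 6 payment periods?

Payment period 1: $3,891.49 +$15.57 interest = $3,907.06; pay $691.70 → $3,215.36
Payment period 2: $3,215.36 +$12.86 interest = $3,228.22; pay $688.99 → $2,539.23
Payment period 3: $2,539.23 +$10.16 interest = $2,549.39; pay $686.29 → $1,863.10
Payment period 4: $1,863.10 +$7.45 interest = $1,870.55; pay $683.58 → $1,186.97
Payment period 5: $1,186.97 +$4.75 interest = $1,191.72; pay $680.88 → $510.84
Payment period 6: $510.84 +$2.04 interest = $512.88; pay $512.88 → $0.00
Total paid: $3,944.32

$3,944.32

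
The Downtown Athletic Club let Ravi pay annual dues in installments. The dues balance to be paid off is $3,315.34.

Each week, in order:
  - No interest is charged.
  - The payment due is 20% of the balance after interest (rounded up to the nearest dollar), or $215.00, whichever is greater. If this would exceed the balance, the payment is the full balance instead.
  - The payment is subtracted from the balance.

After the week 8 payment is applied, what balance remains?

# | Opening | Payment | End bal
1 | $3,315.34 | $664.00 | $2,651.34
2 | $2,651.34 | $531.00 | $2,120.34
3 | $2,120.34 | $425.00 | $1,695.34
4 | $1,695.34 | $340.00 | $1,355.34
5 | $1,355.34 | $272.00 | $1,083.34
6 | $1,083.34 | $217.00 | $866.34
7 | $866.34 | $215.00 | $651.34
8 | $651.34 | $215.00 | $436.34

$436.34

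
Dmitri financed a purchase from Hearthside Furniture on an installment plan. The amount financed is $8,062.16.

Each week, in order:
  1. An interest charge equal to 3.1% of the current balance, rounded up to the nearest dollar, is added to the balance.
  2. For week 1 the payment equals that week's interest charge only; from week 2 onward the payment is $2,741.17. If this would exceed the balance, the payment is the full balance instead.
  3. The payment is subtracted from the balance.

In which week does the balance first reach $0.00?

# | Opening | Interest | Payment | End bal
1 | $8,062.16 | $250.00 | $250.00 | $8,062.16
2 | $8,062.16 | $250.00 | $2,741.17 | $5,570.99
3 | $5,570.99 | $173.00 | $2,741.17 | $3,002.82
4 | $3,002.82 | $94.00 | $2,741.17 | $355.65
5 | $355.65 | $12.00 | $367.65 | $0.00
Balance reaches $0.00 in week 5.

5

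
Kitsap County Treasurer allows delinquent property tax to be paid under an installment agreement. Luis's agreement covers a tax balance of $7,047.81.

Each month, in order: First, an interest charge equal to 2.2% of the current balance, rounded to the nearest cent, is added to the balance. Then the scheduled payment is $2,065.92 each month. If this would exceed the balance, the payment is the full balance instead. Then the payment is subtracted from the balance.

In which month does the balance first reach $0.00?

# | Opening | Interest | Payment | End bal
1 | $7,047.81 | $155.05 | $2,065.92 | $5,136.94
2 | $5,136.94 | $113.01 | $2,065.92 | $3,184.03
3 | $3,184.03 | $70.05 | $2,065.92 | $1,188.16
4 | $1,188.16 | $26.14 | $1,214.30 | $0.00
Balance reaches $0.00 in month 4.

4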